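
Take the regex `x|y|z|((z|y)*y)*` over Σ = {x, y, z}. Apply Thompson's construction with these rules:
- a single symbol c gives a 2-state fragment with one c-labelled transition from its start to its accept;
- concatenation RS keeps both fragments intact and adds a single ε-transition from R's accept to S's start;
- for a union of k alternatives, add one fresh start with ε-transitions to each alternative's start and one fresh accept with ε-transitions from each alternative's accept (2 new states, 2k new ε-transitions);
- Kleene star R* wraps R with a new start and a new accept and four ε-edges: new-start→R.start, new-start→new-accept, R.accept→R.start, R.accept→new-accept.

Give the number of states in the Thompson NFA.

Building bottom-up:
Each of the 6 symbol leaves contributes a 2-state fragment.
  z|y → 6 states
  (z|y)* → 8 states
  (z|y)*y → 10 states
  ((z|y)*y)* → 12 states
  x|y|z|((z|y)*y)* → 20 states

20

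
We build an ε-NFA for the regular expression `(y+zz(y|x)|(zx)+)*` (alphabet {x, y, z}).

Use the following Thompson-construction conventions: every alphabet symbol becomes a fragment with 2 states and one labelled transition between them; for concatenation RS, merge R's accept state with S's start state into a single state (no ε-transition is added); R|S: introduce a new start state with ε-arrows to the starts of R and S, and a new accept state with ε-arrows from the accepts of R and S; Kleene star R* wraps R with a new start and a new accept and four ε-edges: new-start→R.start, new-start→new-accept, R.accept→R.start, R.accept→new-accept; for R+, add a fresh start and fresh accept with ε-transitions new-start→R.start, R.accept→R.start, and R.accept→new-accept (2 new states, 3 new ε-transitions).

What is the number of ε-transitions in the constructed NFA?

18

Per subexpression:
Each of the 7 symbol leaves contributes 0 ε-transitions.
  y+ — 3 ε-transitions
  y|x — 4 ε-transitions
  y+zz(y|x) — 7 ε-transitions
  zx — 0 ε-transitions
  (zx)+ — 3 ε-transitions
  y+zz(y|x)|(zx)+ — 14 ε-transitions
  (y+zz(y|x)|(zx)+)* — 18 ε-transitions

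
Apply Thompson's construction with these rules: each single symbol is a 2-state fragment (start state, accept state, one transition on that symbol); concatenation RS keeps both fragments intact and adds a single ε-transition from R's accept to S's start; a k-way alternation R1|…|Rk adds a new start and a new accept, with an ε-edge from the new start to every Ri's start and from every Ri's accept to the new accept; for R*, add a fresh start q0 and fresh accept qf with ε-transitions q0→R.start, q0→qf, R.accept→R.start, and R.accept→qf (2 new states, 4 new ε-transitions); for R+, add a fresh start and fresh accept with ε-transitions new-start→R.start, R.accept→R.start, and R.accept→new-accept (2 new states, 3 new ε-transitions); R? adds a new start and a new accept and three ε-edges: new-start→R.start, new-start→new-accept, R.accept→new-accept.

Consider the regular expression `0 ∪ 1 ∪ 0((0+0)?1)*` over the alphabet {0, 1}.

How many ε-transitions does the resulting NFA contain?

19

Recursing over subexpressions:
Each of the 6 symbol leaves contributes 0 ε-transitions.
  0+ = 3 ε-transitions
  0+0 = 4 ε-transitions
  (0+0)? = 7 ε-transitions
  (0+0)?1 = 8 ε-transitions
  ((0+0)?1)* = 12 ε-transitions
  0((0+0)?1)* = 13 ε-transitions
  0 ∪ 1 ∪ 0((0+0)?1)* = 19 ε-transitions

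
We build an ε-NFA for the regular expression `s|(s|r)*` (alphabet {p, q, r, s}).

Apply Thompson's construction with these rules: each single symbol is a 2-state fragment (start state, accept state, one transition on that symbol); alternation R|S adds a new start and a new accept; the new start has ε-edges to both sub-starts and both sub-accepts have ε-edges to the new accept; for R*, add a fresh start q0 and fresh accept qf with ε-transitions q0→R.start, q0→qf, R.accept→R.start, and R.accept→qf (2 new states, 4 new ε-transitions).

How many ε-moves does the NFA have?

12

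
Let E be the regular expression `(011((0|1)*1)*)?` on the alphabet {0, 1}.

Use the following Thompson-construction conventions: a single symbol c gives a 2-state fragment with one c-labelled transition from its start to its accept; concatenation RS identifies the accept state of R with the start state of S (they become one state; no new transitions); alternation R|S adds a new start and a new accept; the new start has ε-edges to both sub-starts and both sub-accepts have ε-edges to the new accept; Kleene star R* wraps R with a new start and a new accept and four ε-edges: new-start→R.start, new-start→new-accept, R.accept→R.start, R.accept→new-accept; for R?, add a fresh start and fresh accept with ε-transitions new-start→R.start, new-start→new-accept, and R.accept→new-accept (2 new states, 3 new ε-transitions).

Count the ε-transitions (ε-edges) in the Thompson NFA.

Bottom-up over the parse tree:
Each of the 6 symbol leaves contributes 0 ε-transitions.
  0|1 = 4 ε-transitions
  (0|1)* = 8 ε-transitions
  (0|1)*1 = 8 ε-transitions
  ((0|1)*1)* = 12 ε-transitions
  011((0|1)*1)* = 12 ε-transitions
  (011((0|1)*1)*)? = 15 ε-transitions

15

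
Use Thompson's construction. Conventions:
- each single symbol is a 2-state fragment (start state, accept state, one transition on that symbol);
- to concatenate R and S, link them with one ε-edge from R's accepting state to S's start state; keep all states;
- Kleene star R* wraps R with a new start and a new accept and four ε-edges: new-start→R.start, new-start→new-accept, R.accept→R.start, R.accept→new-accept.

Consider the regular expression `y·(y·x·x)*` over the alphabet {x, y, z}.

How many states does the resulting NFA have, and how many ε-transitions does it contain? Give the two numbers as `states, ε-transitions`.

10, 7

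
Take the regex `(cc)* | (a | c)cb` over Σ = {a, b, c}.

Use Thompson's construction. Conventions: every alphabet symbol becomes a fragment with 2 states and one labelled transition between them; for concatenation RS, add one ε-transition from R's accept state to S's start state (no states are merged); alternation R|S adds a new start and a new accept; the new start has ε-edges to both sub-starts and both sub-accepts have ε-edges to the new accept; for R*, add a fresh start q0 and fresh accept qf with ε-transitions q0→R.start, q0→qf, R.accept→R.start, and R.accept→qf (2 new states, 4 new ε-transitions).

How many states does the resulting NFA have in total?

Building bottom-up:
Each of the 6 symbol leaves contributes a 2-state fragment.
  cc = 4 states
  (cc)* = 6 states
  a | c = 6 states
  (a | c)cb = 10 states
  (cc)* | (a | c)cb = 18 states

18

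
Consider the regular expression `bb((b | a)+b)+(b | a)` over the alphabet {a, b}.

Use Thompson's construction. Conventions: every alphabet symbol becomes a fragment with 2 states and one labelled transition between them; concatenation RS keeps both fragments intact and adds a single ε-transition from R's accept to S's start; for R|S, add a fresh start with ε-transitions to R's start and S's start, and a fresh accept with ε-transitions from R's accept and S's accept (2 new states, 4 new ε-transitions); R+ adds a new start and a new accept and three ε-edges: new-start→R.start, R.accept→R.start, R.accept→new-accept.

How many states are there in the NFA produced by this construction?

22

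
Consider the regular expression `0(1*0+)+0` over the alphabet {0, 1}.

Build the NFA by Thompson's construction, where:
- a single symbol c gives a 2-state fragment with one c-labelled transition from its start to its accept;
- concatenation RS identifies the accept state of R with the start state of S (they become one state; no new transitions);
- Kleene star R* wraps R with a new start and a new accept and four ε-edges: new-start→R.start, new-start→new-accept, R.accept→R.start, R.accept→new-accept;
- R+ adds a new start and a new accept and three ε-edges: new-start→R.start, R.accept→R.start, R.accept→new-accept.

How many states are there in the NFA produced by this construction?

Per subexpression:
Each of the 4 symbol leaves contributes a 2-state fragment.
  1* → 4 states
  0+ → 4 states
  1*0+ → 7 states
  (1*0+)+ → 9 states
  0(1*0+)+0 → 11 states

11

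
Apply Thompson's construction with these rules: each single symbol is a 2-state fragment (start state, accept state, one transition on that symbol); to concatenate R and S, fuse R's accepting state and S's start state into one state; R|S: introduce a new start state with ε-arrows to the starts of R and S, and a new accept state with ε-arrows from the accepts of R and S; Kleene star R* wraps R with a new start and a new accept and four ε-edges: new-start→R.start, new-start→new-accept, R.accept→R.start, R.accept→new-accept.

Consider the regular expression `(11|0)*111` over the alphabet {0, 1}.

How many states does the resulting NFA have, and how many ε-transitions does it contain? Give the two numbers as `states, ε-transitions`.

12, 8

By structural recursion:
Each of the 6 symbol leaves contributes 2 states and 0 ε-transitions.
  11 → 3 states, 0 ε-transitions
  11|0 → 7 states, 4 ε-transitions
  (11|0)* → 9 states, 8 ε-transitions
  (11|0)*111 → 12 states, 8 ε-transitions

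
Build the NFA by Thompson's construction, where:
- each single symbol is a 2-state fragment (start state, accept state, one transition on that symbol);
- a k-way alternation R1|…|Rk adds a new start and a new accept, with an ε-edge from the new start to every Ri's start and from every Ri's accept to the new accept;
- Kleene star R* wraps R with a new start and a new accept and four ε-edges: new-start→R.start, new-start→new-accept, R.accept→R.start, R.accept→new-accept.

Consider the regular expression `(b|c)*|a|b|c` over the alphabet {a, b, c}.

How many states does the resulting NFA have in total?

Per subexpression:
Each of the 5 symbol leaves contributes a 2-state fragment.
  b|c : 6 states
  (b|c)* : 8 states
  (b|c)*|a|b|c : 16 states

16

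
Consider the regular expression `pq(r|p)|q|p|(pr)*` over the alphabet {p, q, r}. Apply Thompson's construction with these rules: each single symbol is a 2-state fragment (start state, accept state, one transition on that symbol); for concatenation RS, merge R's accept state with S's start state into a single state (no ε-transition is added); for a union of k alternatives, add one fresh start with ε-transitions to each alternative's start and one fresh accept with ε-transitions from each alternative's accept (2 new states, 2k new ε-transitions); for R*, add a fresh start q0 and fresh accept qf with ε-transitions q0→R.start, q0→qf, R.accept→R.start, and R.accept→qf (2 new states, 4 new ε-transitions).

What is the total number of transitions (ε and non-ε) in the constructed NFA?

24

By structural recursion:
Each of the 8 symbol leaves contributes 1 transition (1 symbol, 0 ε).
  r|p : 6 transitions (2 symbol, 4 ε)
  pq(r|p) : 8 transitions (4 symbol, 4 ε)
  pr : 2 transitions (2 symbol, 0 ε)
  (pr)* : 6 transitions (2 symbol, 4 ε)
  pq(r|p)|q|p|(pr)* : 24 transitions (8 symbol, 16 ε)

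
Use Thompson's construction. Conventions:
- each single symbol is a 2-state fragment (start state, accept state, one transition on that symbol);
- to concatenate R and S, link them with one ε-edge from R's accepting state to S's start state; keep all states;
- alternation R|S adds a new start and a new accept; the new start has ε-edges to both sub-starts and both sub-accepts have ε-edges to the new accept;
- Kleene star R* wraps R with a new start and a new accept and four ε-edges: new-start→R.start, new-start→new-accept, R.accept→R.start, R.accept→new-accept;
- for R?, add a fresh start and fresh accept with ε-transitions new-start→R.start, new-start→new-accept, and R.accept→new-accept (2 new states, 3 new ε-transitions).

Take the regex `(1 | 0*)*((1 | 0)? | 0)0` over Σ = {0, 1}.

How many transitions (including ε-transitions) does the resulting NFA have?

31

Bottom-up over the parse tree:
Each of the 6 symbol leaves contributes 1 transition (1 symbol, 0 ε).
  0* → 5 transitions (1 symbol, 4 ε)
  1 | 0* → 10 transitions (2 symbol, 8 ε)
  (1 | 0*)* → 14 transitions (2 symbol, 12 ε)
  1 | 0 → 6 transitions (2 symbol, 4 ε)
  (1 | 0)? → 9 transitions (2 symbol, 7 ε)
  (1 | 0)? | 0 → 14 transitions (3 symbol, 11 ε)
  (1 | 0*)*((1 | 0)? | 0)0 → 31 transitions (6 symbol, 25 ε)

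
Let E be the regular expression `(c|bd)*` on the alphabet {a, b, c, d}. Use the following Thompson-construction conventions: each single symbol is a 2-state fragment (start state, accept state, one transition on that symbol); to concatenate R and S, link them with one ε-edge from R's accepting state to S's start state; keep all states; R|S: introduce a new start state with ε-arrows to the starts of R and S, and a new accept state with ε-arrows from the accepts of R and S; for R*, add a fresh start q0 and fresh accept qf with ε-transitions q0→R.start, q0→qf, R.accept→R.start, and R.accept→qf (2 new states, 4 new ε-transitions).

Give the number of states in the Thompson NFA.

By structural recursion:
Each of the 3 symbol leaves contributes a 2-state fragment.
  bd = 4 states
  c|bd = 8 states
  (c|bd)* = 10 states

10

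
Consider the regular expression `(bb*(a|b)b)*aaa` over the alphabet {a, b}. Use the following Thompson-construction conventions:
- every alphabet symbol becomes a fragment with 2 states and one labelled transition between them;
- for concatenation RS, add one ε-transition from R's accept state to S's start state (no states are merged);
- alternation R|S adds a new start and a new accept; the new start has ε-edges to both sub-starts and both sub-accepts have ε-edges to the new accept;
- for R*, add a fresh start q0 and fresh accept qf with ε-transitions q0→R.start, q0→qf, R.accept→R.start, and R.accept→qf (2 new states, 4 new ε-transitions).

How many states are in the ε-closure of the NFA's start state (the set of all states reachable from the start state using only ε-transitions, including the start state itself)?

Let C(F) = |ε-closure(F.start)| within fragment F, and note whether F accepts ε. Symbol fragments have C = 1 and do not accept ε. Then:
  b* — the star's fresh start ε-reaches both the body's start and the fresh accept: |closure| = 2 + 1 = 3
  a|b — |closure| = 1 + 1 + 1 = 3 (the new accept is not ε-reachable since no branch accepts ε)
  bb*(a|b)b — |closure| equals the left operand's closure size = 1 (its accept is not ε-reachable, so the closure stops there)
  (bb*(a|b)b)* — the star's fresh start ε-reaches both the body's start and the fresh accept: |closure| = 2 + 1 = 3
  (bb*(a|b)b)*aaa — |closure| = 3 + 1 = 4 (closure spills across the concat boundary because the left factor accepts ε)

4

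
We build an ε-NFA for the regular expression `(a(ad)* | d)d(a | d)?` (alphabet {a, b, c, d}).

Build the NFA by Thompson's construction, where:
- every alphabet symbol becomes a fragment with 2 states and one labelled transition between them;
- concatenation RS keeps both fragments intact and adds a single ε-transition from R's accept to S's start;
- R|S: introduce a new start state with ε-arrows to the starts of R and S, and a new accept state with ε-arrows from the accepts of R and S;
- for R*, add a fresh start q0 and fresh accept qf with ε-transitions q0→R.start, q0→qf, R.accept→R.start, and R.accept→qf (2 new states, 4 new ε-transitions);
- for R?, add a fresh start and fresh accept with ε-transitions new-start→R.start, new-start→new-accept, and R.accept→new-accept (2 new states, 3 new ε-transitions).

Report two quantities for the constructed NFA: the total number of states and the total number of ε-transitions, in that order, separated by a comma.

Bottom-up over the parse tree:
Each of the 7 symbol leaves contributes 2 states and 0 ε-transitions.
  ad → 4 states, 1 ε-transition
  (ad)* → 6 states, 5 ε-transitions
  a(ad)* → 8 states, 6 ε-transitions
  a(ad)* | d → 12 states, 10 ε-transitions
  a | d → 6 states, 4 ε-transitions
  (a | d)? → 8 states, 7 ε-transitions
  (a(ad)* | d)d(a | d)? → 22 states, 19 ε-transitions

22, 19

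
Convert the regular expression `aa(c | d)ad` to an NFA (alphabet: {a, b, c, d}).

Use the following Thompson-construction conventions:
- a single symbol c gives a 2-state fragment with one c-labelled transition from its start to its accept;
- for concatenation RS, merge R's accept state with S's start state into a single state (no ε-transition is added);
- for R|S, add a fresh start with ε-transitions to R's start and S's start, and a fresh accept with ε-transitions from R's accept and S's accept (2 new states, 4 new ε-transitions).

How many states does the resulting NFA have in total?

Per subexpression:
Each of the 6 symbol leaves contributes a 2-state fragment.
  c | d → 6 states
  aa(c | d)ad → 10 states

10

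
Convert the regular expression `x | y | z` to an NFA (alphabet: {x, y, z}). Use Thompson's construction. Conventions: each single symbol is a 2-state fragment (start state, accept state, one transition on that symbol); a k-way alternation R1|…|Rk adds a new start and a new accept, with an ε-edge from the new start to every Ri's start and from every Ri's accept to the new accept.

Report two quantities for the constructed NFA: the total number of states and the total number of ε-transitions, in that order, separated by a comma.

8, 6

Per subexpression:
Each of the 3 symbol leaves contributes 2 states and 0 ε-transitions.
  x | y | z = 8 states, 6 ε-transitions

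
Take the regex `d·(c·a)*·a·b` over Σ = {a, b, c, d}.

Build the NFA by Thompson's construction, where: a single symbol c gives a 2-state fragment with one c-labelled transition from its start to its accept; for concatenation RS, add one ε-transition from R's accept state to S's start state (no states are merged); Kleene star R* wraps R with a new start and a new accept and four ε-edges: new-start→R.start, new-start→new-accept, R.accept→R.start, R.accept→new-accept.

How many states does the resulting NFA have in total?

Building bottom-up:
Each of the 5 symbol leaves contributes a 2-state fragment.
  c·a — 4 states
  (c·a)* — 6 states
  d·(c·a)*·a·b — 12 states

12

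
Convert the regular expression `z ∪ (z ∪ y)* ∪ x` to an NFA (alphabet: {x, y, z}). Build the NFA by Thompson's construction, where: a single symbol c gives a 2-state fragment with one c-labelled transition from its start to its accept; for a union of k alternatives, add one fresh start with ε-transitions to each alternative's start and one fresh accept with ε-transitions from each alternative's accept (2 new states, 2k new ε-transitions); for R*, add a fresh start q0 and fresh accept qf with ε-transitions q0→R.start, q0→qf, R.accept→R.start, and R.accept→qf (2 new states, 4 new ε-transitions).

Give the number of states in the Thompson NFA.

14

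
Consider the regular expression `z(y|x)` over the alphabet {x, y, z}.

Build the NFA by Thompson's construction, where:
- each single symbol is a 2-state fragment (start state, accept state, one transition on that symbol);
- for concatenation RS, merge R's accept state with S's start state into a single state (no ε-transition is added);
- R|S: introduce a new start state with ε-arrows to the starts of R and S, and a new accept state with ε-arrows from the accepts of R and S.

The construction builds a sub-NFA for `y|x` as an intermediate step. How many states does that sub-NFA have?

6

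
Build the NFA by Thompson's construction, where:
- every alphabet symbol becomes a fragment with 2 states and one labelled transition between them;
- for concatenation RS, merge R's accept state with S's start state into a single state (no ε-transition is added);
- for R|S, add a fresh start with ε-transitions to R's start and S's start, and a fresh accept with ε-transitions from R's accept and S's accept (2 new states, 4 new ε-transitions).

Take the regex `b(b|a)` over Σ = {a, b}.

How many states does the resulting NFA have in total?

Building bottom-up:
Each of the 3 symbol leaves contributes a 2-state fragment.
  b|a — 6 states
  b(b|a) — 7 states

7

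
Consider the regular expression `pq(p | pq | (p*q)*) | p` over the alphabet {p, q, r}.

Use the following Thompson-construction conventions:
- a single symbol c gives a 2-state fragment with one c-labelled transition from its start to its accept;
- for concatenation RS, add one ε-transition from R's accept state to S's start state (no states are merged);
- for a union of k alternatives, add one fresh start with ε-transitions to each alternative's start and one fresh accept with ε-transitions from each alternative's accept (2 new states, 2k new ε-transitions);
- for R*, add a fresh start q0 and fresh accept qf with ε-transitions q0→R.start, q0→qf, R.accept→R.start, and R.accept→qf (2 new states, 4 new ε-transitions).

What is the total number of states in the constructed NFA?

Recursing over subexpressions:
Each of the 8 symbol leaves contributes a 2-state fragment.
  pq : 4 states
  p* : 4 states
  p*q : 6 states
  (p*q)* : 8 states
  p | pq | (p*q)* : 16 states
  pq(p | pq | (p*q)*) : 20 states
  pq(p | pq | (p*q)*) | p : 24 states

24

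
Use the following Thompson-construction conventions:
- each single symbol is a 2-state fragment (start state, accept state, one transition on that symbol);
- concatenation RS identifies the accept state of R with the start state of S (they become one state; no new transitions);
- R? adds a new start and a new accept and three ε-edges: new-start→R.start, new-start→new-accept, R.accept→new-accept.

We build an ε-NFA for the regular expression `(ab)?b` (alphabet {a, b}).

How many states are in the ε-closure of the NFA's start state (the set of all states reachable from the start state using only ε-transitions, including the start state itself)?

Compute the ε-closure size of each fragment's start state recursively; a symbol fragment's start has no outgoing ε-edge, so its closure is just itself (size 1).
  ab : same as the first factor's closure: |closure| = 1
  (ab)? : |closure| = 1 (new start) + 1 (body) + 1 (new accept, via ε) = 3
  (ab)?b : the left operand accepts ε, so the closure extends into the next operand (the shared merged state is already counted); |closure| = 3 + (1−1) = 3

3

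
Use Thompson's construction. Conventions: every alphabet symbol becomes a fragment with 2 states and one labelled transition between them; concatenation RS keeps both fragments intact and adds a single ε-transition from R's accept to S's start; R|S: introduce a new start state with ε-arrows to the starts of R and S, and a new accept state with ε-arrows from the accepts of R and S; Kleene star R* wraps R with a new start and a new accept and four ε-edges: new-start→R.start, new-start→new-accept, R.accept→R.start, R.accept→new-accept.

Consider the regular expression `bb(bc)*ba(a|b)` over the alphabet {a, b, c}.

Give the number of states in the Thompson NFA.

20

Recursing over subexpressions:
Each of the 8 symbol leaves contributes a 2-state fragment.
  bc : 4 states
  (bc)* : 6 states
  a|b : 6 states
  bb(bc)*ba(a|b) : 20 states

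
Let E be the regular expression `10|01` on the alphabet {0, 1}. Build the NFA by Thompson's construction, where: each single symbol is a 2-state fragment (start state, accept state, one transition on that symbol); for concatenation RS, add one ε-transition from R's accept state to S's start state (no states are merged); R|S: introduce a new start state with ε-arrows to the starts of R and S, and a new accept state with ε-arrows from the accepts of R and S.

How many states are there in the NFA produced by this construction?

Per subexpression:
Each of the 4 symbol leaves contributes a 2-state fragment.
  10 : 4 states
  01 : 4 states
  10|01 : 10 states

10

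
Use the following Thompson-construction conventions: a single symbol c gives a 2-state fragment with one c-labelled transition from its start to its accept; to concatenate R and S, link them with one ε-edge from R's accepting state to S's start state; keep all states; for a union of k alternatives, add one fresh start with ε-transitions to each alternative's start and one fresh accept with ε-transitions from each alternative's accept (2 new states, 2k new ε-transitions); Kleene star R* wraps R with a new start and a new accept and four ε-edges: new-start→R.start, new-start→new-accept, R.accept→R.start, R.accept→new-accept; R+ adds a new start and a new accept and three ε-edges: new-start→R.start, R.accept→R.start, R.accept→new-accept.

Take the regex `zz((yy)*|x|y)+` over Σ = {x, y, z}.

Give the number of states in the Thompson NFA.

18

By structural recursion:
Each of the 6 symbol leaves contributes a 2-state fragment.
  yy — 4 states
  (yy)* — 6 states
  (yy)*|x|y — 12 states
  ((yy)*|x|y)+ — 14 states
  zz((yy)*|x|y)+ — 18 states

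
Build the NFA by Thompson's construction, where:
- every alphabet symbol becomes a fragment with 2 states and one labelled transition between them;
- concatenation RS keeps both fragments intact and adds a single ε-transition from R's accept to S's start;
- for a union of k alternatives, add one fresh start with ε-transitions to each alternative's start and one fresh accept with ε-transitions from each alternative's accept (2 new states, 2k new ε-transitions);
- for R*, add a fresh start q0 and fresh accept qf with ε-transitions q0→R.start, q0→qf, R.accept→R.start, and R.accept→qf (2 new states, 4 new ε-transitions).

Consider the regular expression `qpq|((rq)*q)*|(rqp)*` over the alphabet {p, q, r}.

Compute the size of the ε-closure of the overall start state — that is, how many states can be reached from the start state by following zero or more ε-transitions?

Let C(F) = |ε-closure(F.start)| within fragment F, and note whether F accepts ε. Symbol fragments have C = 1 and do not accept ε. Then:
  qpq → C equals the left operand's closure size = 1 (its accept is not ε-reachable, so the closure stops there)
  rq → C equals the left operand's closure size = 1 (its accept is not ε-reachable, so the closure stops there)
  (rq)* → new start has ε-edges to the inner start and to the new accept, so C = 2 + 1 = 3
  (rq)*q → C = 3 + 1 = 4 (closure spills across the concat boundary because the left factor accepts ε)
  ((rq)*q)* → the star's fresh start ε-reaches both the body's start and the fresh accept: C = 2 + 4 = 6
  rqp → same as the first factor's closure: C = 1
  (rqp)* → C = 1 (new start) + 1 (body) + 1 (new accept) = 3
  qpq|((rq)*q)*|(rqp)* → C = 1 (new start) + (1 + 6 + 3) + 1 (new accept, since some branch ε-reaches its own accept) = 12

12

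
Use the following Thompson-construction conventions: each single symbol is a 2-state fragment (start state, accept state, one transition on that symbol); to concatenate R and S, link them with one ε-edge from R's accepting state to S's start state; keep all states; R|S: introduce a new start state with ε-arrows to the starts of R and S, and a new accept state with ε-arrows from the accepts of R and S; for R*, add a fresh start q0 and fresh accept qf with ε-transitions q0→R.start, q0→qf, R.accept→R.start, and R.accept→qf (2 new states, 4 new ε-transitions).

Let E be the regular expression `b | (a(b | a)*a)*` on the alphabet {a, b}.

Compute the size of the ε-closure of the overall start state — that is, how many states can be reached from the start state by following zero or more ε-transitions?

Let C(F) = |ε-closure(F.start)| within fragment F, and note whether F accepts ε. Symbol fragments have C = 1 and do not accept ε. Then:
  b | a → |ε-closure| = 1 + 1 + 1 = 3 (the new accept is not ε-reachable since no branch accepts ε)
  (b | a)* → new start has ε-edges to the inner start and to the new accept, so |ε-closure| = 2 + 3 = 5
  a(b | a)*a → |ε-closure| equals the left operand's closure size = 1 (its accept is not ε-reachable, so the closure stops there)
  (a(b | a)*a)* → new start has ε-edges to the inner start and to the new accept, so |ε-closure| = 2 + 1 = 3
  b | (a(b | a)*a)* → |ε-closure| = 1 (new start) + (1 + 3) + 1 (new accept, since some branch ε-reaches its own accept) = 6

6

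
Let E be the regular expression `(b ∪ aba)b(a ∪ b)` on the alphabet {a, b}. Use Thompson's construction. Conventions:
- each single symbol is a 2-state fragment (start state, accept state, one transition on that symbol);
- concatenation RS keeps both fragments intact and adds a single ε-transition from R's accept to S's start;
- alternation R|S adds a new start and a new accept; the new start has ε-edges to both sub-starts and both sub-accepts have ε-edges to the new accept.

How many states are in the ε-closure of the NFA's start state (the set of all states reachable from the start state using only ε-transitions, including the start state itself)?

3

Let C(F) = |ε-closure(F.start)| within fragment F, and note whether F accepts ε. Symbol fragments have C = 1 and do not accept ε. Then:
  aba → same as the first factor's closure: |ε-closure| = 1
  b ∪ aba → new start ε-reaches every alternative's start; none of them accept ε, so the new accept is not reached: |ε-closure| = 1 + 1 + 1 = 3
  a ∪ b → |ε-closure| = 1 + 1 + 1 = 3 (the new accept is not ε-reachable since no branch accepts ε)
  (b ∪ aba)b(a ∪ b) → |ε-closure| equals the left operand's closure size = 3 (its accept is not ε-reachable, so the closure stops there)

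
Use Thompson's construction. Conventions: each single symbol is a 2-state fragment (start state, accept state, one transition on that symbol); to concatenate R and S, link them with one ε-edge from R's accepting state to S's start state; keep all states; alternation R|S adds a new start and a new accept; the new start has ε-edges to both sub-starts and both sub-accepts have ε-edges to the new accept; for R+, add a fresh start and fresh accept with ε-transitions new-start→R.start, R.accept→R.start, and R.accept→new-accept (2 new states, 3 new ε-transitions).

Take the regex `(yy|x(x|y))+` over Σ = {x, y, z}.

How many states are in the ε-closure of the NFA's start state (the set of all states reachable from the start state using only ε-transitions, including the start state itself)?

Compute the ε-closure size of each fragment's start state recursively; a symbol fragment's start has no outgoing ε-edge, so its closure is just itself (size 1).
  yy : |ε-closure| equals the left operand's closure size = 1 (its accept is not ε-reachable, so the closure stops there)
  x|y : new start ε-reaches every alternative's start; none of them accept ε, so the new accept is not reached: |ε-closure| = 1 + 1 + 1 = 3
  x(x|y) : |ε-closure| equals the left operand's closure size = 1 (its accept is not ε-reachable, so the closure stops there)
  yy|x(x|y) : |ε-closure| = 1 + 1 + 1 = 3 (the new accept is not ε-reachable since no branch accepts ε)
  (yy|x(x|y))+ : |ε-closure| = 1 + 3 = 4 (the body doesn't accept ε, so the new accept is not reached)

4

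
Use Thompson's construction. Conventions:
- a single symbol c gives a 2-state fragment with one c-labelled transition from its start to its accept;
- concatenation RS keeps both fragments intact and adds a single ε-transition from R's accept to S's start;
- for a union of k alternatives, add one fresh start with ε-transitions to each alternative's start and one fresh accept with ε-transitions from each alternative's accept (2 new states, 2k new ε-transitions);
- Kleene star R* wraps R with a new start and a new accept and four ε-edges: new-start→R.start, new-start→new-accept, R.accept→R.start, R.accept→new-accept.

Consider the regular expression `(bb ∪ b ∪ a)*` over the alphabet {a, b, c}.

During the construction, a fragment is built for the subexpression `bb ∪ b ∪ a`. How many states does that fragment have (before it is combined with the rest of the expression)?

Fragment for `bb ∪ b ∪ a`:
Each of the 4 symbol leaves contributes a 2-state fragment.
  bb → 4 states
  bb ∪ b ∪ a → 10 states

10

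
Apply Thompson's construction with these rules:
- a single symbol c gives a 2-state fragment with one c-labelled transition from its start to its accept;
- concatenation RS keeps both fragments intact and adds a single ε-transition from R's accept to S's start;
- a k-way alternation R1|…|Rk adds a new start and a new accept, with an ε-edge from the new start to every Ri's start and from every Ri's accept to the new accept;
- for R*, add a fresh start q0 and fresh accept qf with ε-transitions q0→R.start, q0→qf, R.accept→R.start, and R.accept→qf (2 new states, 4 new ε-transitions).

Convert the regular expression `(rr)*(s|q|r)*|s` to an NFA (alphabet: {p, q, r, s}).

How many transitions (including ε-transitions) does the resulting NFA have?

Bottom-up over the parse tree:
Each of the 6 symbol leaves contributes 1 transition (1 symbol, 0 ε).
  rr = 3 transitions (2 symbol, 1 ε)
  (rr)* = 7 transitions (2 symbol, 5 ε)
  s|q|r = 9 transitions (3 symbol, 6 ε)
  (s|q|r)* = 13 transitions (3 symbol, 10 ε)
  (rr)*(s|q|r)* = 21 transitions (5 symbol, 16 ε)
  (rr)*(s|q|r)*|s = 26 transitions (6 symbol, 20 ε)

26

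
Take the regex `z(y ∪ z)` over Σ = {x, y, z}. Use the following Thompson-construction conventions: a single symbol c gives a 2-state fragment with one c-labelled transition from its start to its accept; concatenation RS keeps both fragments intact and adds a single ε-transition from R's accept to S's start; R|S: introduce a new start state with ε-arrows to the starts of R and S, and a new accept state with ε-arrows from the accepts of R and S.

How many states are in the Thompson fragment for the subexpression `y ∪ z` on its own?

6

Fragment for `y ∪ z`:
Each of the 2 symbol leaves contributes a 2-state fragment.
  y ∪ z : 6 states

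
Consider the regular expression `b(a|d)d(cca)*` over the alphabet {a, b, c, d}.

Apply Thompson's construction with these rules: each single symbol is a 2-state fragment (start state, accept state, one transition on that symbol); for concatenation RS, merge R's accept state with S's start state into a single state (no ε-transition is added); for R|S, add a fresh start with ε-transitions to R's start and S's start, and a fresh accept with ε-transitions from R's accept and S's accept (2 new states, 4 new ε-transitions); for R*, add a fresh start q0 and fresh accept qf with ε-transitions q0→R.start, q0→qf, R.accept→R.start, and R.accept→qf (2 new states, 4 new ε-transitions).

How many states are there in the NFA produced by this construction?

By structural recursion:
Each of the 7 symbol leaves contributes a 2-state fragment.
  a|d : 6 states
  cca : 4 states
  (cca)* : 6 states
  b(a|d)d(cca)* : 13 states

13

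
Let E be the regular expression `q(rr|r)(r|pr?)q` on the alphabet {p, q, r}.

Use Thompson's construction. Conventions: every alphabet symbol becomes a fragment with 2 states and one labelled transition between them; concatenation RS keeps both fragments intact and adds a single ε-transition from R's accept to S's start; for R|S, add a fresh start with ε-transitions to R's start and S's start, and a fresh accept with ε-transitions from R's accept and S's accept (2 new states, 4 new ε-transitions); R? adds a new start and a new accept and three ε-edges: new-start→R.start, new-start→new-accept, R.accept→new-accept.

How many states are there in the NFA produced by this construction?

22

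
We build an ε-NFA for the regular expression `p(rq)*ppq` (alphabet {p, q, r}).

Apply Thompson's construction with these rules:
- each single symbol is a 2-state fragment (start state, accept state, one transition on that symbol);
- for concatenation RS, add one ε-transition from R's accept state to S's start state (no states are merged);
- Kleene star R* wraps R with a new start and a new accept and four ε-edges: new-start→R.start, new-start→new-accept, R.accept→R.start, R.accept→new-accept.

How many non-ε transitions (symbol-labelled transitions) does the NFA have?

Building bottom-up:
Each of the 6 symbol leaves contributes exactly 1 symbol transition.
  rq = 2 symbol transitions
  (rq)* = 2 symbol transitions
  p(rq)*ppq = 6 symbol transitions

6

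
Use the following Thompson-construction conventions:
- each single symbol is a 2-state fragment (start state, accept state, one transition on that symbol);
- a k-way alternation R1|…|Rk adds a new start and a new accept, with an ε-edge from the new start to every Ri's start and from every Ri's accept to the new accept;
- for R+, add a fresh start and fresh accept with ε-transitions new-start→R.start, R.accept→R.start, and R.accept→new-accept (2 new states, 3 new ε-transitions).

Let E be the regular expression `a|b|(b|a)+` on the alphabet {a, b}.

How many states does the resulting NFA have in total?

Bottom-up over the parse tree:
Each of the 4 symbol leaves contributes a 2-state fragment.
  b|a : 6 states
  (b|a)+ : 8 states
  a|b|(b|a)+ : 14 states

14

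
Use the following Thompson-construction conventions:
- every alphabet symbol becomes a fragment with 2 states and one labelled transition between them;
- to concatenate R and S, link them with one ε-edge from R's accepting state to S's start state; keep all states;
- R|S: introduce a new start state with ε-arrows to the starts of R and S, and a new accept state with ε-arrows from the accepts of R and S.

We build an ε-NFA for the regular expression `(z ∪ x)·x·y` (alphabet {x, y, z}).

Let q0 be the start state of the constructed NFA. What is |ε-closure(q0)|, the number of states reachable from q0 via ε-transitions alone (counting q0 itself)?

Compute the ε-closure size of each fragment's start state recursively; a symbol fragment's start has no outgoing ε-edge, so its closure is just itself (size 1).
  z ∪ x — C = 1 + 1 + 1 = 3 (the new accept is not ε-reachable since no branch accepts ε)
  (z ∪ x)·x·y — C equals the left operand's closure size = 3 (its accept is not ε-reachable, so the closure stops there)

3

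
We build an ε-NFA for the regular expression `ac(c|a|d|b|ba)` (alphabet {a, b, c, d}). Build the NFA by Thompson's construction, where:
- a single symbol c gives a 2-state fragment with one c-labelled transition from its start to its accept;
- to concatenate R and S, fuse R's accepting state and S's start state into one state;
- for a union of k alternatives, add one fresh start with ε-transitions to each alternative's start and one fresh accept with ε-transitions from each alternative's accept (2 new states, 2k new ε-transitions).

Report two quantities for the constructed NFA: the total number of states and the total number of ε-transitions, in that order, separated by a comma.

15, 10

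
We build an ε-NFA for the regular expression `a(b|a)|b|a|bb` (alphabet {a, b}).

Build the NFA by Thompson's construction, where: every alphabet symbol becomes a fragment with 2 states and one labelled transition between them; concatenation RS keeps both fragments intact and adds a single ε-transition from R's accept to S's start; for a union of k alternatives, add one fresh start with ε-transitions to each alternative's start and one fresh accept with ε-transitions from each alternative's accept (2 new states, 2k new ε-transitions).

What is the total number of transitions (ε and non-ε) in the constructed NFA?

21

Per subexpression:
Each of the 7 symbol leaves contributes 1 transition (1 symbol, 0 ε).
  b|a → 6 transitions (2 symbol, 4 ε)
  a(b|a) → 8 transitions (3 symbol, 5 ε)
  bb → 3 transitions (2 symbol, 1 ε)
  a(b|a)|b|a|bb → 21 transitions (7 symbol, 14 ε)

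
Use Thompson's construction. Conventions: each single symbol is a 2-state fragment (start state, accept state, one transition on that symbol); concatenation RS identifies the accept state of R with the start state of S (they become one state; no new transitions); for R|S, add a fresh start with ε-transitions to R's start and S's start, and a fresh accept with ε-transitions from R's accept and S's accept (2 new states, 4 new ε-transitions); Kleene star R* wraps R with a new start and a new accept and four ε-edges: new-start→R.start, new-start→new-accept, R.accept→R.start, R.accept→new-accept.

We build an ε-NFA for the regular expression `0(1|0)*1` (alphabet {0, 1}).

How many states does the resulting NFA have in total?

Per subexpression:
Each of the 4 symbol leaves contributes a 2-state fragment.
  1|0 : 6 states
  (1|0)* : 8 states
  0(1|0)*1 : 10 states

10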